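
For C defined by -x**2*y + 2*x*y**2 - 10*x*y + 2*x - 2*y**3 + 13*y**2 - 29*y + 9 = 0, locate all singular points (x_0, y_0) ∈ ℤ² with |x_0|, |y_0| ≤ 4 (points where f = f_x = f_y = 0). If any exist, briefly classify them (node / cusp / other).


Singular points: {(-3, 1)}; classification: node.

Compute partial derivatives:
  f_x = -2*x*y + 2*y**2 - 10*y + 2.
  f_y = -x**2 + 4*x*y - 10*x - 6*y**2 + 26*y - 29.
Scan x_0 ∈ {−4, ..., 4}. For each x_0, f_y(x_0, y) is a polynomial in y; find its integer roots y ∈ {−4, ..., 4}, then test f_x and f at those candidates.
  x = -4: f_y(-4, y) = -6*y**2 + 10*y - 5; no integer root y with |y| ≤ 4.
  x = -3: f_y(-3, y) = -6*y**2 + 14*y - 8; vanishes at y ∈ {1}. (-3, 1): f_x = 0, f = 0 — SINGULAR.
  x = -2: f_y(-2, y) = -6*y**2 + 18*y - 13; no integer root y with |y| ≤ 4.
  x = -1: f_y(-1, y) = -6*y**2 + 22*y - 20; vanishes at y ∈ {2}. (-1, 2): f_x = -6 ≠ 0.
  x = 0: f_y(0, y) = -6*y**2 + 26*y - 29; no integer root y with |y| ≤ 4.
  x = 1: f_y(1, y) = -6*y**2 + 30*y - 40; no integer root y with |y| ≤ 4.
  x = 2: f_y(2, y) = -6*y**2 + 34*y - 53; no integer root y with |y| ≤ 4.
  x = 3: f_y(3, y) = -6*y**2 + 38*y - 68; no integer root y with |y| ≤ 4.
  x = 4: f_y(4, y) = -6*y**2 + 42*y - 85; no integer root y with |y| ≤ 4.
Only singular point on the grid: (-3, 1).
Classify: substitute x = -3 + u, y = 1 + v and expand: f = -u**2*v - u**2 + 2*u*v**2 - 2*v**3 + v**2.
No constant or linear terms (consistent with a singular point). Quadratic part: -u**2 + v**2. Cubic part: -u**2*v + 2*u*v**2 - 2*v**3.
The quadratic part v**2 - u**2 = (v − u)(v + u) splits into two distinct linear factors, so there are two distinct tangent lines y − 1 = ±(x − -3) — this is a node (ordinary double point).
Classification: node.


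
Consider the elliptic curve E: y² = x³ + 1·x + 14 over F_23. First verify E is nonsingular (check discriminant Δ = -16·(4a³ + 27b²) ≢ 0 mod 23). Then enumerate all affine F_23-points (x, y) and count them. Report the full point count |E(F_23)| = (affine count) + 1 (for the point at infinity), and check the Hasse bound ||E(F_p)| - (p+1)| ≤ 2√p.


Affine points = {(1, 4), (1, 19), (2, 1), (2, 22), (4, 6), (4, 17), (5, 11), (5, 12), (6, 11), (6, 12), (9, 4), (9, 19), (10, 9), (10, 14), (12, 11), (12, 12), (13, 4), (13, 19), (14, 9), (14, 14), (15, 0), (16, 3), (16, 20), (21, 2), (21, 21), (22, 9), (22, 14)}; affine count = 27; |E(F_23)| = 28.

Discriminant check: Δ ∝ 4a³ + 27b² = 4·1³ + 27·14² = 4·1 + 27·196 ≡ 6 (mod 23). Nonzero ⇒ E is nonsingular.
For each x ∈ F_23, compute rhs = x³ + 1·x + 14 mod 23, then count y ∈ F_23 with y² ≡ rhs.
  x = 0: rhs = 14, matching y values: none (0 points).
  x = 1: rhs = 16, matching y values: 4, 19 (2 points).
  x = 2: rhs = 1, matching y values: 1, 22 (2 points).
  x = 3: rhs = 21, matching y values: none (0 points).
  x = 4: rhs = 13, matching y values: 6, 17 (2 points).
  x = 5: rhs = 6, matching y values: 11, 12 (2 points).
  x = 6: rhs = 6, matching y values: 11, 12 (2 points).
  x = 7: rhs = 19, matching y values: none (0 points).
  x = 8: rhs = 5, matching y values: none (0 points).
  x = 9: rhs = 16, matching y values: 4, 19 (2 points).
  x = 10: rhs = 12, matching y values: 9, 14 (2 points).
  x = 11: rhs = 22, matching y values: none (0 points).
  x = 12: rhs = 6, matching y values: 11, 12 (2 points).
  x = 13: rhs = 16, matching y values: 4, 19 (2 points).
  x = 14: rhs = 12, matching y values: 9, 14 (2 points).
  x = 15: rhs = 0, matching y values: 0 (1 points).
  x = 16: rhs = 9, matching y values: 3, 20 (2 points).
  x = 17: rhs = 22, matching y values: none (0 points).
  x = 18: rhs = 22, matching y values: none (0 points).
  x = 19: rhs = 15, matching y values: none (0 points).
  x = 20: rhs = 7, matching y values: none (0 points).
  x = 21: rhs = 4, matching y values: 2, 21 (2 points).
  x = 22: rhs = 12, matching y values: 9, 14 (2 points).
Total affine count: 27.
Full point count |E(F_23)| = 27 + 1 = 28.
Hasse bound: |28 − (23+1)| = |4| = 4 ≤ 2√23 ≈ 9.5917 ✓.


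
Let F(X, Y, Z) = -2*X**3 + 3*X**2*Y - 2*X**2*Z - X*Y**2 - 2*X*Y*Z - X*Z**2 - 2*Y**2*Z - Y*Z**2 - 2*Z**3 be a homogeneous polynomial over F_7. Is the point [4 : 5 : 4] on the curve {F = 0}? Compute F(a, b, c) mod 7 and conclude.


F(4,5,4) ≡ 1 (mod 7); P is NOT on the curve.

Evaluate F(4, 5, 4) term-by-term (mod 7).
  -2*X**3 ↦ -2·64·1·1 = -128
  3*X**2*Y ↦ 3·16·5·1 = 240
  -2*X**2*Z ↦ -2·16·1·4 = -128
  -X*Y**2 ↦ -1·4·25·1 = -100
  -2*X*Y*Z ↦ -2·4·5·4 = -160
  -X*Z**2 ↦ -1·4·1·16 = -64
  -2*Y**2*Z ↦ -2·1·25·4 = -200
  -Y*Z**2 ↦ -1·1·5·16 = -80
  -2*Z**3 ↦ -2·1·1·64 = -128
Sum: F(4, 5, 4) = (-128) + (240) + (-128) + (-100) + (-160) + (-64) + (-200) + (-80) + (-128) = -748.
Reducing mod 7: -748 ≡ 1 (mod 7).
Since F(a, b, c) ≡ 1 ≠ 0 (mod 7), P does NOT lie on the curve.


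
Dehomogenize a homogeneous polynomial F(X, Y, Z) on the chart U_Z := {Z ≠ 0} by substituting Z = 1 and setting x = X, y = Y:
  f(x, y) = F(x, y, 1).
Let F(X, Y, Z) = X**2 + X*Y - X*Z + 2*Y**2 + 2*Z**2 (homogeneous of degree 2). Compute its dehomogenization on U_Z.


f(x, y) = x**2 + x*y - x + 2*y**2 + 2

On U_Z we set Z = 1. Each monomial c·X^i·Y^j·Z^k in F becomes c·x^i·y^j·1^k = c·x^i·y^j.
Substituting Z = 1: F(X, Y, 1) = x**2 + x*y - x + 2*y**2 + 2.
Note: deg(f) ≤ deg(F) = 2; strict inequality happens when F is divisible by Z (lost terms).


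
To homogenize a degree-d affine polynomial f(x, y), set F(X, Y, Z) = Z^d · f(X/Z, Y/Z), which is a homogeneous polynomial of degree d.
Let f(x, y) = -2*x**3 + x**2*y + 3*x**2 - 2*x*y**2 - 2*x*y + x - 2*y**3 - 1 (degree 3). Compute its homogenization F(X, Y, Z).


F(X, Y, Z) = -2*X**3 + X**2*Y + 3*X**2*Z - 2*X*Y**2 - 2*X*Y*Z + X*Z**2 - 2*Y**3 - Z**3

deg(f) = 3.
Substitute x = X/Z, y = Y/Z into f, then multiply by Z^3.
  monomial -2·x^3·y^0 ↦ -2·X^3·Y^0·Z^0.
  monomial 1·x^2·y^1 ↦ 1·X^2·Y^1·Z^0.
  monomial 3·x^2·y^0 ↦ 3·X^2·Y^0·Z^1.
  monomial -2·x^1·y^2 ↦ -2·X^1·Y^2·Z^0.
  monomial -2·x^1·y^1 ↦ -2·X^1·Y^1·Z^1.
  monomial 1·x^1·y^0 ↦ 1·X^1·Y^0·Z^2.
  monomial -2·x^0·y^3 ↦ -2·X^0·Y^3·Z^0.
  monomial -1·x^0·y^0 ↦ -1·X^0·Y^0·Z^3.
Collecting: F(X, Y, Z) = -2*X**3 + X**2*Y + 3*X**2*Z - 2*X*Y**2 - 2*X*Y*Z + X*Z**2 - 2*Y**3 - Z**3.


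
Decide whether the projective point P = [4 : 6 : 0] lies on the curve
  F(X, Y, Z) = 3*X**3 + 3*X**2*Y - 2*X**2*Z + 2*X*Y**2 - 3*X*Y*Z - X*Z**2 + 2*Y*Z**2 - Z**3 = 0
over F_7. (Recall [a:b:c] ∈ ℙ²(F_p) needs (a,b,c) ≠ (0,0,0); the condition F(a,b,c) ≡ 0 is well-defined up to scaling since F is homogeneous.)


F(4,6,0) ≡ 5 (mod 7); P is NOT on the curve.

Evaluate F(4, 6, 0) term-by-term (mod 7).
  3*X**3 ↦ 3·64·1·1 = 192
  3*X**2*Y ↦ 3·16·6·1 = 288
  -2*X**2*Z ↦ -2·16·1·0 = 0
  2*X*Y**2 ↦ 2·4·36·1 = 288
  -3*X*Y*Z ↦ -3·4·6·0 = 0
  -X*Z**2 ↦ -1·4·1·0 = 0
  2*Y*Z**2 ↦ 2·1·6·0 = 0
  -Z**3 ↦ -1·1·1·0 = 0
Sum: F(4, 6, 0) = (192) + (288) + (0) + (288) + (0) + (0) + (0) + (0) = 768.
Reducing mod 7: 768 ≡ 5 (mod 7).
Since F(a, b, c) ≡ 5 ≠ 0 (mod 7), P does NOT lie on the curve.


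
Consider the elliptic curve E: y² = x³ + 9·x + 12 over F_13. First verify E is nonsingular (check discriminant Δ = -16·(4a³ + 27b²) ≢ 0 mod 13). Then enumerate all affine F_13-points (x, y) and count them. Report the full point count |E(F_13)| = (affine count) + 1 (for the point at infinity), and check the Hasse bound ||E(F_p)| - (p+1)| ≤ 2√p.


Affine points = {(0, 5), (0, 8), (1, 3), (1, 10), (2, 5), (2, 8), (3, 1), (3, 12), (5, 0), (6, 3), (6, 10), (9, 4), (9, 9), (10, 6), (10, 7), (11, 5), (11, 8)}; affine count = 17; |E(F_13)| = 18.

Discriminant check: Δ ∝ 4a³ + 27b² = 4·9³ + 27·12² = 4·729 + 27·144 ≡ 5 (mod 13). Nonzero ⇒ E is nonsingular.
For each x ∈ F_13, compute rhs = x³ + 9·x + 12 mod 13, then count y ∈ F_13 with y² ≡ rhs.
  x = 0: rhs = 12, matching y values: 5, 8 (2 points).
  x = 1: rhs = 9, matching y values: 3, 10 (2 points).
  x = 2: rhs = 12, matching y values: 5, 8 (2 points).
  x = 3: rhs = 1, matching y values: 1, 12 (2 points).
  x = 4: rhs = 8, matching y values: none (0 points).
  x = 5: rhs = 0, matching y values: 0 (1 points).
  x = 6: rhs = 9, matching y values: 3, 10 (2 points).
  x = 7: rhs = 2, matching y values: none (0 points).
  x = 8: rhs = 11, matching y values: none (0 points).
  x = 9: rhs = 3, matching y values: 4, 9 (2 points).
  x = 10: rhs = 10, matching y values: 6, 7 (2 points).
  x = 11: rhs = 12, matching y values: 5, 8 (2 points).
  x = 12: rhs = 2, matching y values: none (0 points).
Total affine count: 17.
Full point count |E(F_13)| = 17 + 1 = 18.
Hasse bound: |18 − (13+1)| = |4| = 4 ≤ 2√13 ≈ 7.2111 ✓.


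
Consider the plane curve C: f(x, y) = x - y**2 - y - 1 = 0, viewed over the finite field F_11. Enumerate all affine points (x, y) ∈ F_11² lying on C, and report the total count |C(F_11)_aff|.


Affine F_11-points: {(1, 0), (1, 10), (2, 3), (2, 7), (3, 1), (3, 9), (7, 2), (7, 8), (9, 5), (10, 4), (10, 6)}; count = 11.

For each of the 121 pairs (x, y) ∈ F_11², evaluate f(x, y) mod 11. Record the zeros.
  x = 0: [0↦10, 1↦8, 2↦4, 3↦9, 4↦1, 5↦2, 6↦1, 7↦9, 8↦4, 9↦8, 10↦10]  zeros at y ∈ ∅
  x = 1: [0↦0, 1↦9, 2↦5, 3↦10, 4↦2, 5↦3, 6↦2, 7↦10, 8↦5, 9↦9, 10↦0]  zeros at y ∈ {0, 10}
  x = 2: [0↦1, 1↦10, 2↦6, 3↦0, 4↦3, 5↦4, 6↦3, 7↦0, 8↦6, 9↦10, 10↦1]  zeros at y ∈ {3, 7}
  x = 3: [0↦2, 1↦0, 2↦7, 3↦1, 4↦4, 5↦5, 6↦4, 7↦1, 8↦7, 9↦0, 10↦2]  zeros at y ∈ {1, 9}
  x = 4: [0↦3, 1↦1, 2↦8, 3↦2, 4↦5, 5↦6, 6↦5, 7↦2, 8↦8, 9↦1, 10↦3]  zeros at y ∈ ∅
  x = 5: [0↦4, 1↦2, 2↦9, 3↦3, 4↦6, 5↦7, 6↦6, 7↦3, 8↦9, 9↦2, 10↦4]  zeros at y ∈ ∅
  x = 6: [0↦5, 1↦3, 2↦10, 3↦4, 4↦7, 5↦8, 6↦7, 7↦4, 8↦10, 9↦3, 10↦5]  zeros at y ∈ ∅
  x = 7: [0↦6, 1↦4, 2↦0, 3↦5, 4↦8, 5↦9, 6↦8, 7↦5, 8↦0, 9↦4, 10↦6]  zeros at y ∈ {2, 8}
  x = 8: [0↦7, 1↦5, 2↦1, 3↦6, 4↦9, 5↦10, 6↦9, 7↦6, 8↦1, 9↦5, 10↦7]  zeros at y ∈ ∅
  x = 9: [0↦8, 1↦6, 2↦2, 3↦7, 4↦10, 5↦0, 6↦10, 7↦7, 8↦2, 9↦6, 10↦8]  zeros at y ∈ {5}
  x = 10: [0↦9, 1↦7, 2↦3, 3↦8, 4↦0, 5↦1, 6↦0, 7↦8, 8↦3, 9↦7, 10↦9]  zeros at y ∈ {4, 6}
Collecting zeros: affine points = {(1, 0), (1, 10), (2, 3), (2, 7), (3, 1), (3, 9), (7, 2), (7, 8), (9, 5), (10, 4), (10, 6)}.
Total count |C(F_11)_aff| = 11.


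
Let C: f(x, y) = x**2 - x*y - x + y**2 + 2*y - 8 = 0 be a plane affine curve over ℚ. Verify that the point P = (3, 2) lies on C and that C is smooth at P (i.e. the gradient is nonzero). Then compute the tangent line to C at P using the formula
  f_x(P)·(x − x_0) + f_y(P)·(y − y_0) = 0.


Tangent line at P: 3*x + 3*y - 15 = 0.

Step 1: f(3, 2) = 0, so P lies on C.
Step 2: partial derivatives
  f_x(x, y) = 2*x - y - 1, f_y(x, y) = -x + 2*y + 2.
  f_x(P) = 3, f_y(P) = 3 (gradient nonzero, so P is smooth).
Step 3: tangent line at P: 3·(x − 3) + 3·(y − 2) = 0.
Expanding: 3*x + 3*y - 15 = 0.


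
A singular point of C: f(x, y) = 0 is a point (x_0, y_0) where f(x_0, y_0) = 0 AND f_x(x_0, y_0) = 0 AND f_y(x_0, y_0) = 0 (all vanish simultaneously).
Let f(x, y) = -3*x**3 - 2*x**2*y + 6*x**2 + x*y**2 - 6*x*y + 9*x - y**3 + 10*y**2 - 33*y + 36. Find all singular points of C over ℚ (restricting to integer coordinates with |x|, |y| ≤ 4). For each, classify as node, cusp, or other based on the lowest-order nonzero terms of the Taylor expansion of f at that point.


Singular points: {(0, 3)}; classification: cusp.

Compute partial derivatives:
  f_x = -9*x**2 - 4*x*y + 12*x + y**2 - 6*y + 9.
  f_y = -2*x**2 + 2*x*y - 6*x - 3*y**2 + 20*y - 33.
Scan x_0 ∈ {−4, ..., 4}. For each x_0, f_y(x_0, y) is a polynomial in y; find its integer roots y ∈ {−4, ..., 4}, then test f_x and f at those candidates.
  x = -4: f_y(-4, y) = -3*y**2 + 12*y - 41; no integer root y with |y| ≤ 4.
  x = -3: f_y(-3, y) = -3*y**2 + 14*y - 33; no integer root y with |y| ≤ 4.
  x = -2: f_y(-2, y) = -3*y**2 + 16*y - 29; no integer root y with |y| ≤ 4.
  x = -1: f_y(-1, y) = -3*y**2 + 18*y - 29; no integer root y with |y| ≤ 4.
  x = 0: f_y(0, y) = -3*y**2 + 20*y - 33; vanishes at y ∈ {3}. (0, 3): f_x = 0, f = 0 — SINGULAR.
  x = 1: f_y(1, y) = -3*y**2 + 22*y - 41; no integer root y with |y| ≤ 4.
  x = 2: f_y(2, y) = -3*y**2 + 24*y - 53; no integer root y with |y| ≤ 4.
  x = 3: f_y(3, y) = -3*y**2 + 26*y - 69; no integer root y with |y| ≤ 4.
  x = 4: f_y(4, y) = -3*y**2 + 28*y - 89; no integer root y with |y| ≤ 4.
Only singular point on the grid: (0, 3).
Classify: substitute x = 0 + u, y = 3 + v and expand: f = -3*u**3 - 2*u**2*v + u*v**2 - v**3 + v**2.
No constant or linear terms (consistent with a singular point). Quadratic part: v**2. Cubic part: -3*u**3 - 2*u**2*v + u*v**2 - v**3.
The quadratic part v**2 is a perfect square, so there is a single (double) tangent line v = 0, i.e. y = 3. Restricting the cubic part to that line (v = 0) leaves -3*u**3 ≠ 0, so f is not divisible by v and the branch is v² ≈ 3*u**3 to lowest order — this is a cusp.
Classification: cusp.


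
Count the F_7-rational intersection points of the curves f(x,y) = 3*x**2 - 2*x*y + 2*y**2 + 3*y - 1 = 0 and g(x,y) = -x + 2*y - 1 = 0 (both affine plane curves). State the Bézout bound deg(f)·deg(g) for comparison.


Common zeros: {(2, 5), (3, 2)}; count = 2; Bézout bound = 2.

deg(f) = 2, deg(g) = 1, so Bézout bound = 2.
Scan x ∈ F_7. For each x, list the y ∈ F_7 with f(x, y) ≡ 0 and those with g(x, y) ≡ 0 (mod 7); the common zeros in that column are the intersection.
  x = 0: f ≡ 0 at y ∈ ∅; g ≡ 0 at y ∈ {4}; common: ∅.
  x = 1: f ≡ 0 at y ∈ ∅; g ≡ 0 at y ∈ {1}; common: ∅.
  x = 2: f ≡ 0 at y ∈ {5, 6}; g ≡ 0 at y ∈ {5}; common: {5}.
  x = 3: f ≡ 0 at y ∈ {2, 3}; g ≡ 0 at y ∈ {2}; common: {2}.
  x = 4: f ≡ 0 at y ∈ ∅; g ≡ 0 at y ∈ {6}; common: ∅.
  x = 5: f ≡ 0 at y ∈ ∅; g ≡ 0 at y ∈ {3}; common: ∅.
  x = 6: f ≡ 0 at y ∈ {3, 5}; g ≡ 0 at y ∈ {0}; common: ∅.
Collecting: common zeros = {(2, 5), (3, 2)}, so the count is 2.
Comparison with the Bézout bound: 2 ≤ 2 = deg(f)·deg(g), as expected for curves with no common component (the bound is attained).


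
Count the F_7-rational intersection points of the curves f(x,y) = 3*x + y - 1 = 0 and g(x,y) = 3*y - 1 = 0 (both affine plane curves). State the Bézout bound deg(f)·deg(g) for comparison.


Common zeros: {(1, 5)}; count = 1; Bézout bound = 1.

deg(f) = 1, deg(g) = 1, so Bézout bound = 1.
Scan x ∈ F_7. For each x, list the y ∈ F_7 with f(x, y) ≡ 0 and those with g(x, y) ≡ 0 (mod 7); the common zeros in that column are the intersection.
  x = 0: f ≡ 0 at y ∈ {1}; g ≡ 0 at y ∈ {5}; common: ∅.
  x = 1: f ≡ 0 at y ∈ {5}; g ≡ 0 at y ∈ {5}; common: {5}.
  x = 2: f ≡ 0 at y ∈ {2}; g ≡ 0 at y ∈ {5}; common: ∅.
  x = 3: f ≡ 0 at y ∈ {6}; g ≡ 0 at y ∈ {5}; common: ∅.
  x = 4: f ≡ 0 at y ∈ {3}; g ≡ 0 at y ∈ {5}; common: ∅.
  x = 5: f ≡ 0 at y ∈ {0}; g ≡ 0 at y ∈ {5}; common: ∅.
  x = 6: f ≡ 0 at y ∈ {4}; g ≡ 0 at y ∈ {5}; common: ∅.
Collecting: common zeros = {(1, 5)}, so the count is 1.
Comparison with the Bézout bound: 1 ≤ 1 = deg(f)·deg(g), as expected for curves with no common component (the bound is attained).


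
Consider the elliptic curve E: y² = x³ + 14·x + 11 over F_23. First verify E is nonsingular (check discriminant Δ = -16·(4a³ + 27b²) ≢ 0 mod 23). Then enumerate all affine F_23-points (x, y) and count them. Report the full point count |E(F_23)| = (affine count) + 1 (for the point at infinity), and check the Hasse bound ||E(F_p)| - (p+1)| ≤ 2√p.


Affine points = {(1, 7), (1, 16), (2, 1), (2, 22), (4, 4), (4, 19), (6, 9), (6, 14), (10, 1), (10, 22), (11, 1), (11, 22), (15, 10), (15, 13), (18, 0), (19, 11), (19, 12)}; affine count = 17; |E(F_23)| = 18.

Discriminant check: Δ ∝ 4a³ + 27b² = 4·14³ + 27·11² = 4·2744 + 27·121 ≡ 6 (mod 23). Nonzero ⇒ E is nonsingular.
For each x ∈ F_23, compute rhs = x³ + 14·x + 11 mod 23, then count y ∈ F_23 with y² ≡ rhs.
  x = 0: rhs = 11, matching y values: none (0 points).
  x = 1: rhs = 3, matching y values: 7, 16 (2 points).
  x = 2: rhs = 1, matching y values: 1, 22 (2 points).
  x = 3: rhs = 11, matching y values: none (0 points).
  x = 4: rhs = 16, matching y values: 4, 19 (2 points).
  x = 5: rhs = 22, matching y values: none (0 points).
  x = 6: rhs = 12, matching y values: 9, 14 (2 points).
  x = 7: rhs = 15, matching y values: none (0 points).
  x = 8: rhs = 14, matching y values: none (0 points).
  x = 9: rhs = 15, matching y values: none (0 points).
  x = 10: rhs = 1, matching y values: 1, 22 (2 points).
  x = 11: rhs = 1, matching y values: 1, 22 (2 points).
  x = 12: rhs = 21, matching y values: none (0 points).
  x = 13: rhs = 21, matching y values: none (0 points).
  x = 14: rhs = 7, matching y values: none (0 points).
  x = 15: rhs = 8, matching y values: 10, 13 (2 points).
  x = 16: rhs = 7, matching y values: none (0 points).
  x = 17: rhs = 10, matching y values: none (0 points).
  x = 18: rhs = 0, matching y values: 0 (1 points).
  x = 19: rhs = 6, matching y values: 11, 12 (2 points).
  x = 20: rhs = 11, matching y values: none (0 points).
  x = 21: rhs = 21, matching y values: none (0 points).
  x = 22: rhs = 19, matching y values: none (0 points).
Total affine count: 17.
Full point count |E(F_23)| = 17 + 1 = 18.
Hasse bound: |18 − (23+1)| = |-6| = 6 ≤ 2√23 ≈ 9.5917 ✓.


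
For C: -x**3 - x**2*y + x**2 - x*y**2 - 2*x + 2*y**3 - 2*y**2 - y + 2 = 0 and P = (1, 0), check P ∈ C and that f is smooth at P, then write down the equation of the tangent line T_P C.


Tangent line at P: -3*x - 2*y + 3 = 0.

Step 1: f(1, 0) = 0, so P lies on C.
Step 2: partial derivatives
  f_x(x, y) = -3*x**2 - 2*x*y + 2*x - y**2 - 2, f_y(x, y) = -x**2 - 2*x*y + 6*y**2 - 4*y - 1.
  f_x(P) = -3, f_y(P) = -2 (gradient nonzero, so P is smooth).
Step 3: tangent line at P: -3·(x − 1) + -2·(y − 0) = 0.
Expanding: -3*x - 2*y + 3 = 0.


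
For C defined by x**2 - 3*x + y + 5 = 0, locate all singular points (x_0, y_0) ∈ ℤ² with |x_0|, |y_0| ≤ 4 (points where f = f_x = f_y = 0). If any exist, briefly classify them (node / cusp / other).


No singular points in the scanned grid; C is smooth there.

Compute partial derivatives:
  f_x = 2*x - 3.
  f_y = 1.
f_y = 1 is a nonzero constant, so f_y never vanishes: no point (x, y) can satisfy f = f_x = f_y = 0. In particular no (x, y) ∈ {−4, ..., 4}² is singular; the curve is smooth.


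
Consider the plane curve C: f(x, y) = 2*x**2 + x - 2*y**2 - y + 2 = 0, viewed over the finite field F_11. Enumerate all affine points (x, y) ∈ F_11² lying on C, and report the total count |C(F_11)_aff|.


Affine F_11-points: {(2, 6), (2, 10), (3, 6), (3, 10), (6, 1), (6, 4), (8, 7), (8, 9), (10, 1), (10, 4)}; count = 10.

For each of the 121 pairs (x, y) ∈ F_11², evaluate f(x, y) mod 11. Record the zeros.
  x = 0: [0↦2, 1↦10, 2↦3, 3↦3, 4↦10, 5↦2, 6↦1, 7↦7, 8↦9, 9↦7, 10↦1]  zeros at y ∈ ∅
  x = 1: [0↦5, 1↦2, 2↦6, 3↦6, 4↦2, 5↦5, 6↦4, 7↦10, 8↦1, 9↦10, 10↦4]  zeros at y ∈ ∅
  x = 2: [0↦1, 1↦9, 2↦2, 3↦2, 4↦9, 5↦1, 6↦0, 7↦6, 8↦8, 9↦6, 10↦0]  zeros at y ∈ {6, 10}
  x = 3: [0↦1, 1↦9, 2↦2, 3↦2, 4↦9, 5↦1, 6↦0, 7↦6, 8↦8, 9↦6, 10↦0]  zeros at y ∈ {6, 10}
  x = 4: [0↦5, 1↦2, 2↦6, 3↦6, 4↦2, 5↦5, 6↦4, 7↦10, 8↦1, 9↦10, 10↦4]  zeros at y ∈ ∅
  x = 5: [0↦2, 1↦10, 2↦3, 3↦3, 4↦10, 5↦2, 6↦1, 7↦7, 8↦9, 9↦7, 10↦1]  zeros at y ∈ ∅
  x = 6: [0↦3, 1↦0, 2↦4, 3↦4, 4↦0, 5↦3, 6↦2, 7↦8, 8↦10, 9↦8, 10↦2]  zeros at y ∈ {1, 4}
  x = 7: [0↦8, 1↦5, 2↦9, 3↦9, 4↦5, 5↦8, 6↦7, 7↦2, 8↦4, 9↦2, 10↦7]  zeros at y ∈ ∅
  x = 8: [0↦6, 1↦3, 2↦7, 3↦7, 4↦3, 5↦6, 6↦5, 7↦0, 8↦2, 9↦0, 10↦5]  zeros at y ∈ {7, 9}
  x = 9: [0↦8, 1↦5, 2↦9, 3↦9, 4↦5, 5↦8, 6↦7, 7↦2, 8↦4, 9↦2, 10↦7]  zeros at y ∈ ∅
  x = 10: [0↦3, 1↦0, 2↦4, 3↦4, 4↦0, 5↦3, 6↦2, 7↦8, 8↦10, 9↦8, 10↦2]  zeros at y ∈ {1, 4}
Collecting zeros: affine points = {(2, 6), (2, 10), (3, 6), (3, 10), (6, 1), (6, 4), (8, 7), (8, 9), (10, 1), (10, 4)}.
Total count |C(F_11)_aff| = 10.


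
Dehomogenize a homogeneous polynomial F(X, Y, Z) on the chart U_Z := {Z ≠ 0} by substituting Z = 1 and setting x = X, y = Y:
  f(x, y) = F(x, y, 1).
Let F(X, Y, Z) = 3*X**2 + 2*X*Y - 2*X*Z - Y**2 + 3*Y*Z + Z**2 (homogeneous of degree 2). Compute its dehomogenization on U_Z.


f(x, y) = 3*x**2 + 2*x*y - 2*x - y**2 + 3*y + 1

On U_Z we set Z = 1. Each monomial c·X^i·Y^j·Z^k in F becomes c·x^i·y^j·1^k = c·x^i·y^j.
Substituting Z = 1: F(X, Y, 1) = 3*x**2 + 2*x*y - 2*x - y**2 + 3*y + 1.
Note: deg(f) ≤ deg(F) = 2; strict inequality happens when F is divisible by Z (lost terms).


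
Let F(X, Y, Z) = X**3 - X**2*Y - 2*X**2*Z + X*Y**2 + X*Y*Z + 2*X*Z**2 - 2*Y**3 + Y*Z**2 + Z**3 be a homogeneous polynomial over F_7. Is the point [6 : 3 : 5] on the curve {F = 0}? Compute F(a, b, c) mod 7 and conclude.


F(6,3,5) ≡ 2 (mod 7); P is NOT on the curve.

Evaluate F(6, 3, 5) term-by-term (mod 7).
  X**3 ↦ 1·216·1·1 = 216
  -X**2*Y ↦ -1·36·3·1 = -108
  -2*X**2*Z ↦ -2·36·1·5 = -360
  X*Y**2 ↦ 1·6·9·1 = 54
  X*Y*Z ↦ 1·6·3·5 = 90
  2*X*Z**2 ↦ 2·6·1·25 = 300
  -2*Y**3 ↦ -2·1·27·1 = -54
  Y*Z**2 ↦ 1·1·3·25 = 75
  Z**3 ↦ 1·1·1·125 = 125
Sum: F(6, 3, 5) = (216) + (-108) + (-360) + (54) + (90) + (300) + (-54) + (75) + (125) = 338.
Reducing mod 7: 338 ≡ 2 (mod 7).
Since F(a, b, c) ≡ 2 ≠ 0 (mod 7), P does NOT lie on the curve.


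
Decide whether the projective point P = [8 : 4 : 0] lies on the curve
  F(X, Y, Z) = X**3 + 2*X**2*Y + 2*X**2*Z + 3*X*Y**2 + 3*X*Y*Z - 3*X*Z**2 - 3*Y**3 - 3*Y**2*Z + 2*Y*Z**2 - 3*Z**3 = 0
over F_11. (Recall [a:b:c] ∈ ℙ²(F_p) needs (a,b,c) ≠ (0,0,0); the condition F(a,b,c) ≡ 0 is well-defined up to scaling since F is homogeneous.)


F(8,4,0) ≡ 6 (mod 11); P is NOT on the curve.

Evaluate F(8, 4, 0) term-by-term (mod 11).
  X**3 ↦ 1·512·1·1 = 512
  2*X**2*Y ↦ 2·64·4·1 = 512
  2*X**2*Z ↦ 2·64·1·0 = 0
  3*X*Y**2 ↦ 3·8·16·1 = 384
  3*X*Y*Z ↦ 3·8·4·0 = 0
  -3*X*Z**2 ↦ -3·8·1·0 = 0
  -3*Y**3 ↦ -3·1·64·1 = -192
  -3*Y**2*Z ↦ -3·1·16·0 = 0
  2*Y*Z**2 ↦ 2·1·4·0 = 0
  -3*Z**3 ↦ -3·1·1·0 = 0
Sum: F(8, 4, 0) = (512) + (512) + (0) + (384) + (0) + (0) + (-192) + (0) + (0) + (0) = 1216.
Reducing mod 11: 1216 ≡ 6 (mod 11).
Since F(a, b, c) ≡ 6 ≠ 0 (mod 11), P does NOT lie on the curve.


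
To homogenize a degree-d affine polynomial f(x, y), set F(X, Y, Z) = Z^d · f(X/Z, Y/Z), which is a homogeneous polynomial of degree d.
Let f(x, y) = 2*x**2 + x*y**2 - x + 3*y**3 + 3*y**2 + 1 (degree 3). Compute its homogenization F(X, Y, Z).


F(X, Y, Z) = 2*X**2*Z + X*Y**2 - X*Z**2 + 3*Y**3 + 3*Y**2*Z + Z**3

deg(f) = 3.
Substitute x = X/Z, y = Y/Z into f, then multiply by Z^3.
  monomial 2·x^2·y^0 ↦ 2·X^2·Y^0·Z^1.
  monomial 1·x^1·y^2 ↦ 1·X^1·Y^2·Z^0.
  monomial -1·x^1·y^0 ↦ -1·X^1·Y^0·Z^2.
  monomial 3·x^0·y^3 ↦ 3·X^0·Y^3·Z^0.
  monomial 3·x^0·y^2 ↦ 3·X^0·Y^2·Z^1.
  monomial 1·x^0·y^0 ↦ 1·X^0·Y^0·Z^3.
Collecting: F(X, Y, Z) = 2*X**2*Z + X*Y**2 - X*Z**2 + 3*Y**3 + 3*Y**2*Z + Z**3.


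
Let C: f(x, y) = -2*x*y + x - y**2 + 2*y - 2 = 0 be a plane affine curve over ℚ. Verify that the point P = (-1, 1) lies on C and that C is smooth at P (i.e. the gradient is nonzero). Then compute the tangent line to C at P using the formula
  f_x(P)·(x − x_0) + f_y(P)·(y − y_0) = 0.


Tangent line at P: -x + 2*y - 3 = 0.

Step 1: f(-1, 1) = 0, so P lies on C.
Step 2: partial derivatives
  f_x(x, y) = 1 - 2*y, f_y(x, y) = -2*x - 2*y + 2.
  f_x(P) = -1, f_y(P) = 2 (gradient nonzero, so P is smooth).
Step 3: tangent line at P: -1·(x − -1) + 2·(y − 1) = 0.
Expanding: -x + 2*y - 3 = 0.


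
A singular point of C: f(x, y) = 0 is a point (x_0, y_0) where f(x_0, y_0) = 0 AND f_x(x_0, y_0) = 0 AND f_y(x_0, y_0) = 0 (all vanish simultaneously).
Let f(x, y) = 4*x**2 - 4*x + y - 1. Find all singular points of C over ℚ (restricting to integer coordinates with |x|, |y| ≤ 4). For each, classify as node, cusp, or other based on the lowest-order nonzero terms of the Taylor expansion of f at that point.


No singular points in the scanned grid; C is smooth there.

Compute partial derivatives:
  f_x = 8*x - 4.
  f_y = 1.
f_y = 1 is a nonzero constant, so f_y never vanishes: no point (x, y) can satisfy f = f_x = f_y = 0. In particular no (x, y) ∈ {−4, ..., 4}² is singular; the curve is smooth.


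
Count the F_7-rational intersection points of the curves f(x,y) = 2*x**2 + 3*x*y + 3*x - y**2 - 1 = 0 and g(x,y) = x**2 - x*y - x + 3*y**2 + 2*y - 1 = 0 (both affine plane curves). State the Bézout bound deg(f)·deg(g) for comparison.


Common zeros: {(2, 4), (6, 5)}; count = 2; Bézout bound = 4.

deg(f) = 2, deg(g) = 2, so Bézout bound = 4.
Scan x ∈ F_7. For each x, list the y ∈ F_7 with f(x, y) ≡ 0 and those with g(x, y) ≡ 0 (mod 7); the common zeros in that column are the intersection.
  x = 0: f ≡ 0 at y ∈ ∅; g ≡ 0 at y ∈ {5, 6}; common: ∅.
  x = 1: f ≡ 0 at y ∈ {4, 6}; g ≡ 0 at y ∈ ∅; common: ∅.
  x = 2: f ≡ 0 at y ∈ {2, 4}; g ≡ 0 at y ∈ {3, 4}; common: {4}.
  x = 3: f ≡ 0 at y ∈ ∅; g ≡ 0 at y ∈ {1, 4}; common: ∅.
  x = 4: f ≡ 0 at y ∈ {2, 3}; g ≡ 0 at y ∈ ∅; common: ∅.
  x = 5: f ≡ 0 at y ∈ ∅; g ≡ 0 at y ∈ ∅; common: ∅.
  x = 6: f ≡ 0 at y ∈ {5, 6}; g ≡ 0 at y ∈ {1, 5}; common: {5}.
Collecting: common zeros = {(2, 4), (6, 5)}, so the count is 2.
Comparison with the Bézout bound: 2 ≤ 4 = deg(f)·deg(g), as expected for curves with no common component (the affine F_7-count falls short of the bound because intersections may lie at infinity, over extension fields, or carry multiplicity).


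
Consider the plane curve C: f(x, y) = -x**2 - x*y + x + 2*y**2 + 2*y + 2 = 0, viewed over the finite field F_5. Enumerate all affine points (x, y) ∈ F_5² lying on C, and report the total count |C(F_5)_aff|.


Affine F_5-points: {(1, 1), (2, 0), (4, 0), (4, 1)}; count = 4.

For each of the 25 pairs (x, y) ∈ F_5², evaluate f(x, y) mod 5. Record the zeros.
  x = 0: [0↦2, 1↦1, 2↦4, 3↦1, 4↦2]  zeros at y ∈ ∅
  x = 1: [0↦2, 1↦0, 2↦2, 3↦3, 4↦3]  zeros at y ∈ {1}
  x = 2: [0↦0, 1↦2, 2↦3, 3↦3, 4↦2]  zeros at y ∈ {0}
  x = 3: [0↦1, 1↦2, 2↦2, 3↦1, 4↦4]  zeros at y ∈ ∅
  x = 4: [0↦0, 1↦0, 2↦4, 3↦2, 4↦4]  zeros at y ∈ {0, 1}
Collecting zeros: affine points = {(1, 1), (2, 0), (4, 0), (4, 1)}.
Total count |C(F_5)_aff| = 4.


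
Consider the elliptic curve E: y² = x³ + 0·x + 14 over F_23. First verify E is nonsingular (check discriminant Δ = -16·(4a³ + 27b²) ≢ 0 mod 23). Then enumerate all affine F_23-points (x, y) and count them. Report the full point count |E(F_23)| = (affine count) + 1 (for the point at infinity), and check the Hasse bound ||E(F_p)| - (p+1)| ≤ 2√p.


Affine points = {(3, 8), (3, 15), (4, 3), (4, 20), (5, 1), (5, 22), (6, 0), (7, 9), (7, 14), (10, 5), (10, 18), (13, 7), (13, 16), (15, 10), (15, 13), (16, 4), (16, 19), (18, 2), (18, 21), (21, 11), (21, 12), (22, 6), (22, 17)}; affine count = 23; |E(F_23)| = 24.

Discriminant check: Δ ∝ 4a³ + 27b² = 4·0³ + 27·14² = 4·0 + 27·196 ≡ 2 (mod 23). Nonzero ⇒ E is nonsingular.
For each x ∈ F_23, compute rhs = x³ + 0·x + 14 mod 23, then count y ∈ F_23 with y² ≡ rhs.
  x = 0: rhs = 14, matching y values: none (0 points).
  x = 1: rhs = 15, matching y values: none (0 points).
  x = 2: rhs = 22, matching y values: none (0 points).
  x = 3: rhs = 18, matching y values: 8, 15 (2 points).
  x = 4: rhs = 9, matching y values: 3, 20 (2 points).
  x = 5: rhs = 1, matching y values: 1, 22 (2 points).
  x = 6: rhs = 0, matching y values: 0 (1 points).
  x = 7: rhs = 12, matching y values: 9, 14 (2 points).
  x = 8: rhs = 20, matching y values: none (0 points).
  x = 9: rhs = 7, matching y values: none (0 points).
  x = 10: rhs = 2, matching y values: 5, 18 (2 points).
  x = 11: rhs = 11, matching y values: none (0 points).
  x = 12: rhs = 17, matching y values: none (0 points).
  x = 13: rhs = 3, matching y values: 7, 16 (2 points).
  x = 14: rhs = 21, matching y values: none (0 points).
  x = 15: rhs = 8, matching y values: 10, 13 (2 points).
  x = 16: rhs = 16, matching y values: 4, 19 (2 points).
  x = 17: rhs = 5, matching y values: none (0 points).
  x = 18: rhs = 4, matching y values: 2, 21 (2 points).
  x = 19: rhs = 19, matching y values: none (0 points).
  x = 20: rhs = 10, matching y values: none (0 points).
  x = 21: rhs = 6, matching y values: 11, 12 (2 points).
  x = 22: rhs = 13, matching y values: 6, 17 (2 points).
Total affine count: 23.
Full point count |E(F_23)| = 23 + 1 = 24.
Hasse bound: |24 − (23+1)| = |0| = 0 ≤ 2√23 ≈ 9.5917 ✓.


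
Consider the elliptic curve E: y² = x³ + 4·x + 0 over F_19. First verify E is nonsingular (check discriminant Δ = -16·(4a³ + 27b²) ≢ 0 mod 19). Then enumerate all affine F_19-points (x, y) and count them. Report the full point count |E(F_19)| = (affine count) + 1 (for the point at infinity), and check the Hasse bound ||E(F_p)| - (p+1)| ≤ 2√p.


Affine points = {(0, 0), (1, 9), (1, 10), (2, 4), (2, 15), (3, 1), (3, 18), (4, 2), (4, 17), (9, 9), (9, 10), (11, 8), (11, 11), (12, 3), (12, 16), (13, 8), (13, 11), (14, 8), (14, 11)}; affine count = 19; |E(F_19)| = 20.

Discriminant check: Δ ∝ 4a³ + 27b² = 4·4³ + 27·0² = 4·64 + 27·0 ≡ 9 (mod 19). Nonzero ⇒ E is nonsingular.
For each x ∈ F_19, compute rhs = x³ + 4·x + 0 mod 19, then count y ∈ F_19 with y² ≡ rhs.
  x = 0: rhs = 0, matching y values: 0 (1 points).
  x = 1: rhs = 5, matching y values: 9, 10 (2 points).
  x = 2: rhs = 16, matching y values: 4, 15 (2 points).
  x = 3: rhs = 1, matching y values: 1, 18 (2 points).
  x = 4: rhs = 4, matching y values: 2, 17 (2 points).
  x = 5: rhs = 12, matching y values: none (0 points).
  x = 6: rhs = 12, matching y values: none (0 points).
  x = 7: rhs = 10, matching y values: none (0 points).
  x = 8: rhs = 12, matching y values: none (0 points).
  x = 9: rhs = 5, matching y values: 9, 10 (2 points).
  x = 10: rhs = 14, matching y values: none (0 points).
  x = 11: rhs = 7, matching y values: 8, 11 (2 points).
  x = 12: rhs = 9, matching y values: 3, 16 (2 points).
  x = 13: rhs = 7, matching y values: 8, 11 (2 points).
  x = 14: rhs = 7, matching y values: 8, 11 (2 points).
  x = 15: rhs = 15, matching y values: none (0 points).
  x = 16: rhs = 18, matching y values: none (0 points).
  x = 17: rhs = 3, matching y values: none (0 points).
  x = 18: rhs = 14, matching y values: none (0 points).
Total affine count: 19.
Full point count |E(F_19)| = 19 + 1 = 20.
Hasse bound: |20 − (19+1)| = |0| = 0 ≤ 2√19 ≈ 8.7178 ✓.


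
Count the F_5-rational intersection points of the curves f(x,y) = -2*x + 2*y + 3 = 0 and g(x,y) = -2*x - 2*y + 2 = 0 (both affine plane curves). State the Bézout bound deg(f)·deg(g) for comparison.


Common zeros: {(0, 1)}; count = 1; Bézout bound = 1.

deg(f) = 1, deg(g) = 1, so Bézout bound = 1.
Scan x ∈ F_5. For each x, list the y ∈ F_5 with f(x, y) ≡ 0 and those with g(x, y) ≡ 0 (mod 5); the common zeros in that column are the intersection.
  x = 0: f ≡ 0 at y ∈ {1}; g ≡ 0 at y ∈ {1}; common: {1}.
  x = 1: f ≡ 0 at y ∈ {2}; g ≡ 0 at y ∈ {0}; common: ∅.
  x = 2: f ≡ 0 at y ∈ {3}; g ≡ 0 at y ∈ {4}; common: ∅.
  x = 3: f ≡ 0 at y ∈ {4}; g ≡ 0 at y ∈ {3}; common: ∅.
  x = 4: f ≡ 0 at y ∈ {0}; g ≡ 0 at y ∈ {2}; common: ∅.
Collecting: common zeros = {(0, 1)}, so the count is 1.
Comparison with the Bézout bound: 1 ≤ 1 = deg(f)·deg(g), as expected for curves with no common component (the bound is attained).


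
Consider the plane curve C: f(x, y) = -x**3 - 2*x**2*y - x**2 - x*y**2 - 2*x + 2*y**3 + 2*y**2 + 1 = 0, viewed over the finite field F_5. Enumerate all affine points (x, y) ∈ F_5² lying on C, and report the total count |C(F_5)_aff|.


Affine F_5-points: {(0, 1), (0, 2), (2, 0), (2, 2), (2, 3), (3, 2), (3, 3)}; count = 7.

For each of the 25 pairs (x, y) ∈ F_5², evaluate f(x, y) mod 5. Record the zeros.
  x = 0: [0↦1, 1↦0, 2↦0, 3↦3, 4↦1]  zeros at y ∈ {1, 2}
  x = 1: [0↦2, 1↦3, 2↦3, 3↦4, 4↦3]  zeros at y ∈ ∅
  x = 2: [0↦0, 1↦4, 2↦0, 3↦0, 4↦1]  zeros at y ∈ {0, 2, 3}
  x = 3: [0↦4, 1↦2, 2↦0, 3↦0, 4↦4]  zeros at y ∈ {2, 3}
  x = 4: [0↦3, 1↦1, 2↦2, 3↦3, 4↦1]  zeros at y ∈ ∅
Collecting zeros: affine points = {(0, 1), (0, 2), (2, 0), (2, 2), (2, 3), (3, 2), (3, 3)}.
Total count |C(F_5)_aff| = 7.


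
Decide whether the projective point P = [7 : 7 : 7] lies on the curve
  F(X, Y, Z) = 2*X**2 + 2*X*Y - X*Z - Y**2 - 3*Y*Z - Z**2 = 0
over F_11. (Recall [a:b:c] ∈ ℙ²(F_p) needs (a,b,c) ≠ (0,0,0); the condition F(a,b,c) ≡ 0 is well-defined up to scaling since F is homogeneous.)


F(7,7,7) ≡ 1 (mod 11); P is NOT on the curve.

Evaluate F(7, 7, 7) term-by-term (mod 11).
  2*X**2 ↦ 2·49·1·1 = 98
  2*X*Y ↦ 2·7·7·1 = 98
  -X*Z ↦ -1·7·1·7 = -49
  -Y**2 ↦ -1·1·49·1 = -49
  -3*Y*Z ↦ -3·1·7·7 = -147
  -Z**2 ↦ -1·1·1·49 = -49
Sum: F(7, 7, 7) = (98) + (98) + (-49) + (-49) + (-147) + (-49) = -98.
Reducing mod 11: -98 ≡ 1 (mod 11).
Since F(a, b, c) ≡ 1 ≠ 0 (mod 11), P does NOT lie on the curve.


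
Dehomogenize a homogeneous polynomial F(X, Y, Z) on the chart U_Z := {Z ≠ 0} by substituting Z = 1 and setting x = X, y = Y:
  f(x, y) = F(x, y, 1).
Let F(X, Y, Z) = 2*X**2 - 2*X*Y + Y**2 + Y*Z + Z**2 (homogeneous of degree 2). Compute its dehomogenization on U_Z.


f(x, y) = 2*x**2 - 2*x*y + y**2 + y + 1

On U_Z we set Z = 1. Each monomial c·X^i·Y^j·Z^k in F becomes c·x^i·y^j·1^k = c·x^i·y^j.
Substituting Z = 1: F(X, Y, 1) = 2*x**2 - 2*x*y + y**2 + y + 1.
Note: deg(f) ≤ deg(F) = 2; strict inequality happens when F is divisible by Z (lost terms).


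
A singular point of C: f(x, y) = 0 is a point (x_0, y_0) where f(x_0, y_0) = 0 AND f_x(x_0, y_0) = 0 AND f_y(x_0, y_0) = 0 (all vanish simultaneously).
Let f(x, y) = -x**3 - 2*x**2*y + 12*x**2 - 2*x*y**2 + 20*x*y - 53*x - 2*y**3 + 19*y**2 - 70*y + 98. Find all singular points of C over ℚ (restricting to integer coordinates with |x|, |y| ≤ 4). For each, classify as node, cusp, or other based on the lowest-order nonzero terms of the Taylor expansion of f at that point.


Singular points: {(3, 2)}; classification: node.

Compute partial derivatives:
  f_x = -3*x**2 - 4*x*y + 24*x - 2*y**2 + 20*y - 53.
  f_y = -2*x**2 - 4*x*y + 20*x - 6*y**2 + 38*y - 70.
Scan x_0 ∈ {−4, ..., 4}. For each x_0, f_y(x_0, y) is a polynomial in y; find its integer roots y ∈ {−4, ..., 4}, then test f_x and f at those candidates.
  x = -4: f_y(-4, y) = -6*y**2 + 54*y - 182; no integer root y with |y| ≤ 4.
  x = -3: f_y(-3, y) = -6*y**2 + 50*y - 148; no integer root y with |y| ≤ 4.
  x = -2: f_y(-2, y) = -6*y**2 + 46*y - 118; no integer root y with |y| ≤ 4.
  x = -1: f_y(-1, y) = -6*y**2 + 42*y - 92; no integer root y with |y| ≤ 4.
  x = 0: f_y(0, y) = -6*y**2 + 38*y - 70; no integer root y with |y| ≤ 4.
  x = 1: f_y(1, y) = -6*y**2 + 34*y - 52; no integer root y with |y| ≤ 4.
  x = 2: f_y(2, y) = -6*y**2 + 30*y - 38; no integer root y with |y| ≤ 4.
  x = 3: f_y(3, y) = -6*y**2 + 26*y - 28; vanishes at y ∈ {2}. (3, 2): f_x = 0, f = 0 — SINGULAR.
  x = 4: f_y(4, y) = -6*y**2 + 22*y - 22; no integer root y with |y| ≤ 4.
Only singular point on the grid: (3, 2).
Classify: substitute x = 3 + u, y = 2 + v and expand: f = -u**3 - 2*u**2*v - u**2 - 2*u*v**2 - 2*v**3 + v**2.
No constant or linear terms (consistent with a singular point). Quadratic part: -u**2 + v**2. Cubic part: -u**3 - 2*u**2*v - 2*u*v**2 - 2*v**3.
The quadratic part v**2 - u**2 = (v − u)(v + u) splits into two distinct linear factors, so there are two distinct tangent lines y − 2 = ±(x − 3) — this is a node (ordinary double point).
Classification: node.


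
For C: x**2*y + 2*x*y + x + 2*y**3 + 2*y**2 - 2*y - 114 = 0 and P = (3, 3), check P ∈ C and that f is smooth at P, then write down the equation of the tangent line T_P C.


Tangent line at P: 25*x + 79*y - 312 = 0.

Step 1: f(3, 3) = 0, so P lies on C.
Step 2: partial derivatives
  f_x(x, y) = 2*x*y + 2*y + 1, f_y(x, y) = x**2 + 2*x + 6*y**2 + 4*y - 2.
  f_x(P) = 25, f_y(P) = 79 (gradient nonzero, so P is smooth).
Step 3: tangent line at P: 25·(x − 3) + 79·(y − 3) = 0.
Expanding: 25*x + 79*y - 312 = 0.


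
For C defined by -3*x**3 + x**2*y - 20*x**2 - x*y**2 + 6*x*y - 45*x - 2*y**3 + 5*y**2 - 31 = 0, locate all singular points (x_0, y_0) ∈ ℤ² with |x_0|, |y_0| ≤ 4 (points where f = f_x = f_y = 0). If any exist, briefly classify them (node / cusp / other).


Singular points: {(-2, 1)}; classification: node.

Compute partial derivatives:
  f_x = -9*x**2 + 2*x*y - 40*x - y**2 + 6*y - 45.
  f_y = x**2 - 2*x*y + 6*x - 6*y**2 + 10*y.
Scan x_0 ∈ {−4, ..., 4}. For each x_0, f_y(x_0, y) is a polynomial in y; find its integer roots y ∈ {−4, ..., 4}, then test f_x and f at those candidates.
  x = -4: f_y(-4, y) = -6*y**2 + 18*y - 8; no integer root y with |y| ≤ 4.
  x = -3: f_y(-3, y) = -6*y**2 + 16*y - 9; no integer root y with |y| ≤ 4.
  x = -2: f_y(-2, y) = -6*y**2 + 14*y - 8; vanishes at y ∈ {1}. (-2, 1): f_x = 0, f = 0 — SINGULAR.
  x = -1: f_y(-1, y) = -6*y**2 + 12*y - 5; no integer root y with |y| ≤ 4.
  x = 0: f_y(0, y) = -6*y**2 + 10*y; vanishes at y ∈ {0}. (0, 0): f_x = -45 ≠ 0.
  x = 1: f_y(1, y) = -6*y**2 + 8*y + 7; no integer root y with |y| ≤ 4.
  x = 2: f_y(2, y) = -6*y**2 + 6*y + 16; no integer root y with |y| ≤ 4.
  x = 3: f_y(3, y) = -6*y**2 + 4*y + 27; no integer root y with |y| ≤ 4.
  x = 4: f_y(4, y) = -6*y**2 + 2*y + 40; no integer root y with |y| ≤ 4.
Only singular point on the grid: (-2, 1).
Classify: substitute x = -2 + u, y = 1 + v and expand: f = -3*u**3 + u**2*v - u**2 - u*v**2 - 2*v**3 + v**2.
No constant or linear terms (consistent with a singular point). Quadratic part: -u**2 + v**2. Cubic part: -3*u**3 + u**2*v - u*v**2 - 2*v**3.
The quadratic part v**2 - u**2 = (v − u)(v + u) splits into two distinct linear factors, so there are two distinct tangent lines y − 1 = ±(x − -2) — this is a node (ordinary double point).
Classification: node.


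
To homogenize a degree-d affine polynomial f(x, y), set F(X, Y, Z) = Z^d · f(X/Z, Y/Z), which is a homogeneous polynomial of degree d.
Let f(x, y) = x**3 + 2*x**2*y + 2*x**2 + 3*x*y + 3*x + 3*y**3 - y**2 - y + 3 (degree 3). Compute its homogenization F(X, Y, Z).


F(X, Y, Z) = X**3 + 2*X**2*Y + 2*X**2*Z + 3*X*Y*Z + 3*X*Z**2 + 3*Y**3 - Y**2*Z - Y*Z**2 + 3*Z**3

deg(f) = 3.
Substitute x = X/Z, y = Y/Z into f, then multiply by Z^3.
  monomial 1·x^3·y^0 ↦ 1·X^3·Y^0·Z^0.
  monomial 2·x^2·y^1 ↦ 2·X^2·Y^1·Z^0.
  monomial 2·x^2·y^0 ↦ 2·X^2·Y^0·Z^1.
  monomial 3·x^1·y^1 ↦ 3·X^1·Y^1·Z^1.
  monomial 3·x^1·y^0 ↦ 3·X^1·Y^0·Z^2.
  monomial 3·x^0·y^3 ↦ 3·X^0·Y^3·Z^0.
  monomial -1·x^0·y^2 ↦ -1·X^0·Y^2·Z^1.
  monomial -1·x^0·y^1 ↦ -1·X^0·Y^1·Z^2.
  monomial 3·x^0·y^0 ↦ 3·X^0·Y^0·Z^3.
Collecting: F(X, Y, Z) = X**3 + 2*X**2*Y + 2*X**2*Z + 3*X*Y*Z + 3*X*Z**2 + 3*Y**3 - Y**2*Z - Y*Z**2 + 3*Z**3.


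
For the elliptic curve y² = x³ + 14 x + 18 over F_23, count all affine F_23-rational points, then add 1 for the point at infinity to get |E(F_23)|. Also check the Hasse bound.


Affine points = {(0, 8), (0, 15), (2, 10), (2, 13), (3, 8), (3, 15), (4, 0), (5, 11), (5, 12), (10, 10), (10, 13), (11, 10), (11, 13), (19, 6), (19, 17), (20, 8), (20, 15), (22, 7), (22, 16)}; affine count = 19; |E(F_23)| = 20.

Discriminant check: Δ ∝ 4a³ + 27b² = 4·14³ + 27·18² = 4·2744 + 27·324 ≡ 13 (mod 23). Nonzero ⇒ E is nonsingular.
For each x ∈ F_23, compute rhs = x³ + 14·x + 18 mod 23, then count y ∈ F_23 with y² ≡ rhs.
  x = 0: rhs = 18, matching y values: 8, 15 (2 points).
  x = 1: rhs = 10, matching y values: none (0 points).
  x = 2: rhs = 8, matching y values: 10, 13 (2 points).
  x = 3: rhs = 18, matching y values: 8, 15 (2 points).
  x = 4: rhs = 0, matching y values: 0 (1 points).
  x = 5: rhs = 6, matching y values: 11, 12 (2 points).
  x = 6: rhs = 19, matching y values: none (0 points).
  x = 7: rhs = 22, matching y values: none (0 points).
  x = 8: rhs = 21, matching y values: none (0 points).
  x = 9: rhs = 22, matching y values: none (0 points).
  x = 10: rhs = 8, matching y values: 10, 13 (2 points).
  x = 11: rhs = 8, matching y values: 10, 13 (2 points).
  x = 12: rhs = 5, matching y values: none (0 points).
  x = 13: rhs = 5, matching y values: none (0 points).
  x = 14: rhs = 14, matching y values: none (0 points).
  x = 15: rhs = 15, matching y values: none (0 points).
  x = 16: rhs = 14, matching y values: none (0 points).
  x = 17: rhs = 17, matching y values: none (0 points).
  x = 18: rhs = 7, matching y values: none (0 points).
  x = 19: rhs = 13, matching y values: 6, 17 (2 points).
  x = 20: rhs = 18, matching y values: 8, 15 (2 points).
  x = 21: rhs = 5, matching y values: none (0 points).
  x = 22: rhs = 3, matching y values: 7, 16 (2 points).
Total affine count: 19.
Full point count |E(F_23)| = 19 + 1 = 20.
Hasse bound: |20 − (23+1)| = |-4| = 4 ≤ 2√23 ≈ 9.5917 ✓.
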